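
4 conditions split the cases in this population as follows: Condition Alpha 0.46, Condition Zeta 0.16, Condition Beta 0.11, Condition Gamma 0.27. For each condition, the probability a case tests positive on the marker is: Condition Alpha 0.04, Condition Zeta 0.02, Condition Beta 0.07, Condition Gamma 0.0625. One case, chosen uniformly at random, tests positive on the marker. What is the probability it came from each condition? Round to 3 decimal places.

Compute prior × likelihood for every hypothesis:
  Condition Alpha: 0.46 × 0.04 = 0.0184
  Condition Zeta: 0.16 × 0.02 = 0.0032
  Condition Beta: 0.11 × 0.07 = 0.0077
  Condition Gamma: 0.27 × 0.0625 = 0.016875
Total = 0.046175.
P(Condition Alpha | marker-positive) = 0.0184/0.046175 ≈ 0.398
P(Condition Zeta | marker-positive) = 0.0032/0.046175 ≈ 0.069
P(Condition Beta | marker-positive) = 0.0077/0.046175 ≈ 0.167
P(Condition Gamma | marker-positive) = 0.016875/0.046175 ≈ 0.365
(Check: 0.398+0.069+0.167+0.365 = 0.999.)

Condition Alpha 0.398, Condition Zeta 0.069, Condition Beta 0.167, Condition Gamma 0.365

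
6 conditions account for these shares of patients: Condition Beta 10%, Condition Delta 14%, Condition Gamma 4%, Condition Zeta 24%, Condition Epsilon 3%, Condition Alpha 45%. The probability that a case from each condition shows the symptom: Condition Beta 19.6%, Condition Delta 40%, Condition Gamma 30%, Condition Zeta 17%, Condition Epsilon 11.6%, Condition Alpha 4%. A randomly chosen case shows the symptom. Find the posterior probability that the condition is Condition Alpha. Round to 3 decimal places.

0.120

By Bayes' rule, posterior ∝ prior × likelihood:
  Condition Beta: 0.1 × 0.196 = 0.0196
  Condition Delta: 0.14 × 0.4 = 0.056
  Condition Gamma: 0.04 × 0.3 = 0.012
  Condition Zeta: 0.24 × 0.17 = 0.0408
  Condition Epsilon: 0.03 × 0.116 = 0.00348
  Condition Alpha: 0.45 × 0.04 = 0.018
Normalizing constant = 0.14988.
P(Condition Alpha | evidence) = 0.018 / 0.14988 ≈ 0.120.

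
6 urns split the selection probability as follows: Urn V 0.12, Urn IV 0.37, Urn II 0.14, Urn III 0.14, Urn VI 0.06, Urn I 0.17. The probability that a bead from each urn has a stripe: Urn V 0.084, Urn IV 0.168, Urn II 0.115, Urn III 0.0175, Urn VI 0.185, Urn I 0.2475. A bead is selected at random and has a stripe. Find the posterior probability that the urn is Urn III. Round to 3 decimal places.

By Bayes' rule, posterior ∝ prior × likelihood:
  Urn V: 0.12 × 0.084 = 0.01008
  Urn IV: 0.37 × 0.168 = 0.06216
  Urn II: 0.14 × 0.115 = 0.0161
  Urn III: 0.14 × 0.0175 = 0.00245
  Urn VI: 0.06 × 0.185 = 0.0111
  Urn I: 0.17 × 0.2475 = 0.042075
Sum = 0.143965.
P(Urn III | evidence) = 0.00245 / 0.143965 ≈ 0.017.

0.017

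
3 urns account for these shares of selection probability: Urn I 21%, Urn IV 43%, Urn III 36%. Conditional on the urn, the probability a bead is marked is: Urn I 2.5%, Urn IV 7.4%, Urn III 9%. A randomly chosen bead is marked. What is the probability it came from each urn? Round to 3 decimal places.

Compute prior × likelihood for every hypothesis:
  Urn I: 0.21 × 0.025 = 0.00525
  Urn IV: 0.43 × 0.074 = 0.03182
  Urn III: 0.36 × 0.09 = 0.0324
Normalizing constant = 0.06947.
P(Urn I | marked) = 0.00525/0.06947 ≈ 0.076
P(Urn IV | marked) = 0.03182/0.06947 ≈ 0.458
P(Urn III | marked) = 0.0324/0.06947 ≈ 0.466

Urn I 0.076, Urn IV 0.458, Urn III 0.466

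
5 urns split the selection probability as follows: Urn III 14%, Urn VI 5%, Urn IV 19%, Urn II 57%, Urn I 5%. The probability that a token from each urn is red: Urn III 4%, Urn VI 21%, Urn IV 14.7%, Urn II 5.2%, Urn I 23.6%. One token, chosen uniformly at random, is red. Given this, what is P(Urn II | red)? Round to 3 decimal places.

Prior × likelihood for each hypothesis:
  Urn III: 0.14 × 0.04 = 0.0056
  Urn VI: 0.05 × 0.21 = 0.0105
  Urn IV: 0.19 × 0.147 = 0.02793
  Urn II: 0.57 × 0.052 = 0.02964
  Urn I: 0.05 × 0.236 = 0.0118
Total = 0.08547.
P(Urn II | evidence) = 0.02964 / 0.08547 ≈ 0.347.

0.347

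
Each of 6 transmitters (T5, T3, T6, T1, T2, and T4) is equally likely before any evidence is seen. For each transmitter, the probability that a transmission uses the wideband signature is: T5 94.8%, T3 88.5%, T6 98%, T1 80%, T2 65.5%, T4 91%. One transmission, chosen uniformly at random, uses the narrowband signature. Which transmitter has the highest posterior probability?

Taking complements, P(narrowband | each) = T5 0.052, T3 0.115, T6 0.02, T1 0.2, T2 0.345, T4 0.09.
Since the prior is uniform, the posterior is proportional to the likelihood:
  T5: 0.052
  T3: 0.115
  T6: 0.02
  T1: 0.2
  T2: 0.345
  T4: 0.09
Normalizing constant = 0.822.
Largest term belongs to T2, so T2 is most probable.

T2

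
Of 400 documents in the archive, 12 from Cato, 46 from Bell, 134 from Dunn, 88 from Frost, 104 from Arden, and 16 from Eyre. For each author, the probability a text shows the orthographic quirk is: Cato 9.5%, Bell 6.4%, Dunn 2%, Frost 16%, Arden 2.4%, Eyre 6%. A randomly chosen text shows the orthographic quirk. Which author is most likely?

Frost

By Bayes' rule, posterior ∝ prior × likelihood:
  Cato: 0.03 × 0.095 = 0.00285
  Bell: 0.115 × 0.064 = 0.00736
  Dunn: 0.335 × 0.02 = 0.0067
  Frost: 0.22 × 0.16 = 0.0352
  Arden: 0.26 × 0.024 = 0.00624
  Eyre: 0.04 × 0.06 = 0.0024
Sum = 0.06075.
Largest term belongs to Frost, so Frost is most probable.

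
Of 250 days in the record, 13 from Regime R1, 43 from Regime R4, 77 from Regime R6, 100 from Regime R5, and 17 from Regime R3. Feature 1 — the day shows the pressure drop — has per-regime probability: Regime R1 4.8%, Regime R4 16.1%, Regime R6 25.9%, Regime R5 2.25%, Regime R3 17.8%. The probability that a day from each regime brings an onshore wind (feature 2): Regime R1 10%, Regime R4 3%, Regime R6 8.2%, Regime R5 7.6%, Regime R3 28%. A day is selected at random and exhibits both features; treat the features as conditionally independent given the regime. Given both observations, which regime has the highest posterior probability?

Regime R6

By Bayes' rule, posterior ∝ prior × likelihood:
  Regime R1: 0.052 × 0.048 × 0.1 = 0.0002496
  Regime R4: 0.172 × 0.161 × 0.03 = 0.00083076
  Regime R6: 0.308 × 0.259 × 0.082 = 0.006541304
  Regime R5: 0.4 × 0.0225 × 0.076 = 0.000684
  Regime R3: 0.068 × 0.178 × 0.28 = 0.00338912
Normalizing constant = 0.011694784.
Largest term belongs to Regime R6, so Regime R6 is most probable.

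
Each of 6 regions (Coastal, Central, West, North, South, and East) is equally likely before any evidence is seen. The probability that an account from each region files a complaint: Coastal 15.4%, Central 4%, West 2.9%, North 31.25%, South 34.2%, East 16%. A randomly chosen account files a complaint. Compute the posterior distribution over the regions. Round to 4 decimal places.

Since the prior is uniform, the posterior is proportional to the likelihood:
  Coastal: 0.154
  Central: 0.04
  West: 0.029
  North: 0.3125
  South: 0.342
  East: 0.16
Sum = 1.0375.
P(Coastal | complaint) = 0.154/1.0375 ≈ 0.1484
P(Central | complaint) = 0.04/1.0375 ≈ 0.0386
P(West | complaint) = 0.029/1.0375 ≈ 0.0280
P(North | complaint) = 0.3125/1.0375 ≈ 0.3012
P(South | complaint) = 0.342/1.0375 ≈ 0.3296
P(East | complaint) = 0.16/1.0375 ≈ 0.1542

Coastal 0.1484, Central 0.0386, West 0.0280, North 0.3012, South 0.3296, East 0.1542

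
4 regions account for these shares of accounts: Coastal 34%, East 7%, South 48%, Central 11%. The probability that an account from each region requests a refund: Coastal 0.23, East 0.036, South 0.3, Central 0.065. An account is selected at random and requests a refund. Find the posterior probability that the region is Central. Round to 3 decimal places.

By Bayes' rule, posterior ∝ prior × likelihood:
  Coastal: 0.34 × 0.23 = 0.0782
  East: 0.07 × 0.036 = 0.00252
  South: 0.48 × 0.3 = 0.144
  Central: 0.11 × 0.065 = 0.00715
Normalizing constant = 0.23187.
P(Central | evidence) = 0.00715 / 0.23187 ≈ 0.031.

0.031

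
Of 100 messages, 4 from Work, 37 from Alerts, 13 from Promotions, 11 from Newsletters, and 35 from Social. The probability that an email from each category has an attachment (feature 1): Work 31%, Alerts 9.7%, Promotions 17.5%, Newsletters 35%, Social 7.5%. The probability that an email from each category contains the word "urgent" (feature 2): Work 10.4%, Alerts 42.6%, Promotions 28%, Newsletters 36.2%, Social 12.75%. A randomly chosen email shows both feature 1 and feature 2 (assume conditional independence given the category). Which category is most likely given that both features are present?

By Bayes' rule, posterior ∝ prior × likelihood:
  Work: 0.04 × 0.31 × 0.104 = 0.0012896
  Alerts: 0.37 × 0.097 × 0.426 = 0.01528914
  Promotions: 0.13 × 0.175 × 0.28 = 0.00637
  Newsletters: 0.11 × 0.35 × 0.362 = 0.013937
  Social: 0.35 × 0.075 × 0.1275 = 0.003346875
Total = 0.040232615.
Largest term belongs to Alerts, so Alerts is most probable.

Alerts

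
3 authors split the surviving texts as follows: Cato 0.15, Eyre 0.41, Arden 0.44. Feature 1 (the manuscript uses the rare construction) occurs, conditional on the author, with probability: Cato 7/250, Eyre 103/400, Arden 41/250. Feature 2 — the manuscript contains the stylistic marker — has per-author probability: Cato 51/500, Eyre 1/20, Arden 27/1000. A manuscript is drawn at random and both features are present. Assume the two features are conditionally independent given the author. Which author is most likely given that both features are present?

Unnormalized posteriors (prior × likelihood):
  Cato: 0.15 × 0.028 × 0.102 = 0.0004284
  Eyre: 0.41 × 0.2575 × 0.05 = 0.00527875
  Arden: 0.44 × 0.164 × 0.027 = 0.00194832
Sum = 0.00765547.
Largest term belongs to Eyre, so Eyre is most probable.

Eyre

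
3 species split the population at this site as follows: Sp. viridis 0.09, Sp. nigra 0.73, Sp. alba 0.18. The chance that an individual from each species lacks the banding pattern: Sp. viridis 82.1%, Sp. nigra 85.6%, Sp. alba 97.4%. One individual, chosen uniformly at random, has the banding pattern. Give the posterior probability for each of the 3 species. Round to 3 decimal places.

Sp. viridis 0.128, Sp. nigra 0.835, Sp. alba 0.037

Taking complements, P(banded | each) = Sp. viridis 0.179, Sp. nigra 0.144, Sp. alba 0.026.
Unnormalized posteriors (prior × likelihood):
  Sp. viridis: 0.09 × 0.179 = 0.01611
  Sp. nigra: 0.73 × 0.144 = 0.10512
  Sp. alba: 0.18 × 0.026 = 0.00468
Total = 0.12591.
P(Sp. viridis | banded) = 0.01611/0.12591 ≈ 0.128
P(Sp. nigra | banded) = 0.10512/0.12591 ≈ 0.835
P(Sp. alba | banded) = 0.00468/0.12591 ≈ 0.037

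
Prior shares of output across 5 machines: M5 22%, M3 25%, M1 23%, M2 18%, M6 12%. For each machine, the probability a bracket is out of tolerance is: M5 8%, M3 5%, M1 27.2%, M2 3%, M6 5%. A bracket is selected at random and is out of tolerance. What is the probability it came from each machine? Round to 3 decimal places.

M5 0.169, M3 0.120, M1 0.601, M2 0.052, M6 0.058

Compute prior × likelihood for every hypothesis:
  M5: 0.22 × 0.08 = 0.0176
  M3: 0.25 × 0.05 = 0.0125
  M1: 0.23 × 0.272 = 0.06256
  M2: 0.18 × 0.03 = 0.0054
  M6: 0.12 × 0.05 = 0.006
Normalizing constant = 0.10406.
P(M5 | oversize) = 0.0176/0.10406 ≈ 0.169
P(M3 | oversize) = 0.0125/0.10406 ≈ 0.120
P(M1 | oversize) = 0.06256/0.10406 ≈ 0.601
P(M2 | oversize) = 0.0054/0.10406 ≈ 0.052
P(M6 | oversize) = 0.006/0.10406 ≈ 0.058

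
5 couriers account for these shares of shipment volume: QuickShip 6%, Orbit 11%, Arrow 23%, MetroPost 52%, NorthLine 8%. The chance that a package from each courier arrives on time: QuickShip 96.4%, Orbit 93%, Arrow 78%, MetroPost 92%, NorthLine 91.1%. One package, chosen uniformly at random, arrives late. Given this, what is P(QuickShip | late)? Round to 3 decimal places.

Taking complements, P(late | each) = QuickShip 0.036, Orbit 0.07, Arrow 0.22, MetroPost 0.08, NorthLine 0.089.
By Bayes' rule, posterior ∝ prior × likelihood:
  QuickShip: 0.06 × 0.036 = 0.00216
  Orbit: 0.11 × 0.07 = 0.0077
  Arrow: 0.23 × 0.22 = 0.0506
  MetroPost: 0.52 × 0.08 = 0.0416
  NorthLine: 0.08 × 0.089 = 0.00712
Sum = 0.10918.
P(QuickShip | evidence) = 0.00216 / 0.10918 ≈ 0.020.

0.020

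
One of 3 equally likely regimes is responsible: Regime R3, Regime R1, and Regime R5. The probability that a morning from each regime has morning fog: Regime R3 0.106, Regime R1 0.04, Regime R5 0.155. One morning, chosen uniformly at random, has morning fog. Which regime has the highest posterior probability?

Regime R5

With a uniform prior (1/3 each), posterior ∝ likelihood:
  Regime R3: 0.106
  Regime R1: 0.04
  Regime R5: 0.155
Normalizing constant = 0.301.
Largest term belongs to Regime R5, so Regime R5 is most probable.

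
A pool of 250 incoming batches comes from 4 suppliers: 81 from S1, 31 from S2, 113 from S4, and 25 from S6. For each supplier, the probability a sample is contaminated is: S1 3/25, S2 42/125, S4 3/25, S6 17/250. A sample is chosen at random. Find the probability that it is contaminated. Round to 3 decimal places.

Compute prior × likelihood for every hypothesis:
  S1: 0.324 × 0.12 = 0.03888
  S2: 0.124 × 0.336 = 0.041664
  S4: 0.452 × 0.12 = 0.05424
  S6: 0.1 × 0.068 = 0.0068
P(contaminated) = 0.03888 + 0.041664 + 0.05424 + 0.0068 = 0.141584 → 0.142.

0.142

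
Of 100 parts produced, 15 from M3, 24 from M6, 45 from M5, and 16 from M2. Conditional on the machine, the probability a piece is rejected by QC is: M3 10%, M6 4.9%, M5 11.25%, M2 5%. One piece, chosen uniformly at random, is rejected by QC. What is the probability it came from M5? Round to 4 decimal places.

0.5929

Prior × likelihood for each hypothesis:
  M3: 0.15 × 0.1 = 0.015
  M6: 0.24 × 0.049 = 0.01176
  M5: 0.45 × 0.1125 = 0.050625
  M2: 0.16 × 0.05 = 0.008
Total = 0.085385.
P(M5 | evidence) = 0.050625 / 0.085385 ≈ 0.5929.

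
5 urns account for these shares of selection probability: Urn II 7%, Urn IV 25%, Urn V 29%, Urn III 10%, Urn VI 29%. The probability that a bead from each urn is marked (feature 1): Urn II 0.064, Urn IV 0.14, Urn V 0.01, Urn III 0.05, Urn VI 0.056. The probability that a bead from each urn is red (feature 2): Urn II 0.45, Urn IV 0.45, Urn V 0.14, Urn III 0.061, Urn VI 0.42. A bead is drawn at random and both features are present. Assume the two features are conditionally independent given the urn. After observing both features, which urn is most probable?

Unnormalized posteriors (prior × likelihood):
  Urn II: 0.07 × 0.064 × 0.45 = 0.002016
  Urn IV: 0.25 × 0.14 × 0.45 = 0.01575
  Urn V: 0.29 × 0.01 × 0.14 = 0.000406
  Urn III: 0.1 × 0.05 × 0.061 = 0.000305
  Urn VI: 0.29 × 0.056 × 0.42 = 0.0068208
Sum = 0.0252978.
Largest term belongs to Urn IV, so Urn IV is most probable.

Urn IV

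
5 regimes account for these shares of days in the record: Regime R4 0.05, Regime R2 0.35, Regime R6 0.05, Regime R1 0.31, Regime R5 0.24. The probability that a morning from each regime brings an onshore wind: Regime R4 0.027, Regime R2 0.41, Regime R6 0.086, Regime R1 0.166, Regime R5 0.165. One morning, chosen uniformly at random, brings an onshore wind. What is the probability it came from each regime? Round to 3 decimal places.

Compute prior × likelihood for every hypothesis:
  Regime R4: 0.05 × 0.027 = 0.00135
  Regime R2: 0.35 × 0.41 = 0.1435
  Regime R6: 0.05 × 0.086 = 0.0043
  Regime R1: 0.31 × 0.166 = 0.05146
  Regime R5: 0.24 × 0.165 = 0.0396
Total = 0.24021.
P(Regime R4 | onshore) = 0.00135/0.24021 ≈ 0.006
P(Regime R2 | onshore) = 0.1435/0.24021 ≈ 0.597
P(Regime R6 | onshore) = 0.0043/0.24021 ≈ 0.018
P(Regime R1 | onshore) = 0.05146/0.24021 ≈ 0.214
P(Regime R5 | onshore) = 0.0396/0.24021 ≈ 0.165

Regime R4 0.006, Regime R2 0.597, Regime R6 0.018, Regime R1 0.214, Regime R5 0.165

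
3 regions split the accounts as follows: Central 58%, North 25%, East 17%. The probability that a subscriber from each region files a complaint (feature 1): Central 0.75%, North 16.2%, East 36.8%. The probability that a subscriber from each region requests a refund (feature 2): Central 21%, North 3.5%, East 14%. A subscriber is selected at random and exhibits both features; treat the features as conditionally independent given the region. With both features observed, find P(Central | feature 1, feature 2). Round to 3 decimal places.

0.082

Prior × likelihood for each hypothesis:
  Central: 0.58 × 0.0075 × 0.21 = 0.0009135
  North: 0.25 × 0.162 × 0.035 = 0.0014175
  East: 0.17 × 0.368 × 0.14 = 0.0087584
Normalizing constant = 0.0110894.
P(Central | evidence) = 0.0009135 / 0.0110894 ≈ 0.082.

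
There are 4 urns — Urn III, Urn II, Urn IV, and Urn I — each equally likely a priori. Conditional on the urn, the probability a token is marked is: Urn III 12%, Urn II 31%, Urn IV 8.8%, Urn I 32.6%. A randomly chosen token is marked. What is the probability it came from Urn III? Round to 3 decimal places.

With a uniform prior (1/4 each), posterior ∝ likelihood:
  Urn III: 0.12
  Urn II: 0.31
  Urn IV: 0.088
  Urn I: 0.326
Total = 0.844.
P(Urn III | evidence) = 0.12 / 0.844 ≈ 0.142.

0.142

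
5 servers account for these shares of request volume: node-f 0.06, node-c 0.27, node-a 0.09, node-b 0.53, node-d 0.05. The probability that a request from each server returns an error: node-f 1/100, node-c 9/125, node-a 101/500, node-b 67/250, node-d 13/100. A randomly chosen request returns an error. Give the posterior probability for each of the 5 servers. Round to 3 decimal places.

node-f 0.003, node-c 0.104, node-a 0.097, node-b 0.761, node-d 0.035

By Bayes' rule, posterior ∝ prior × likelihood:
  node-f: 0.06 × 0.01 = 0.0006
  node-c: 0.27 × 0.072 = 0.01944
  node-a: 0.09 × 0.202 = 0.01818
  node-b: 0.53 × 0.268 = 0.14204
  node-d: 0.05 × 0.13 = 0.0065
Normalizing constant = 0.18676.
P(node-f | error) = 0.0006/0.18676 ≈ 0.003
P(node-c | error) = 0.01944/0.18676 ≈ 0.104
P(node-a | error) = 0.01818/0.18676 ≈ 0.097
P(node-b | error) = 0.14204/0.18676 ≈ 0.761
P(node-d | error) = 0.0065/0.18676 ≈ 0.035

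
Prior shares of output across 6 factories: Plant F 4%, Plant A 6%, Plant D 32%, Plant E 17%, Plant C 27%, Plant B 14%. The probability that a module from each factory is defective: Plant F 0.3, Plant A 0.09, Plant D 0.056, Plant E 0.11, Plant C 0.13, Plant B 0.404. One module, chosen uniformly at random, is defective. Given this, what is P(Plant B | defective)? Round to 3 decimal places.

0.388

Compute prior × likelihood for every hypothesis:
  Plant F: 0.04 × 0.3 = 0.012
  Plant A: 0.06 × 0.09 = 0.0054
  Plant D: 0.32 × 0.056 = 0.01792
  Plant E: 0.17 × 0.11 = 0.0187
  Plant C: 0.27 × 0.13 = 0.0351
  Plant B: 0.14 × 0.404 = 0.05656
Total = 0.14568.
P(Plant B | evidence) = 0.05656 / 0.14568 ≈ 0.388.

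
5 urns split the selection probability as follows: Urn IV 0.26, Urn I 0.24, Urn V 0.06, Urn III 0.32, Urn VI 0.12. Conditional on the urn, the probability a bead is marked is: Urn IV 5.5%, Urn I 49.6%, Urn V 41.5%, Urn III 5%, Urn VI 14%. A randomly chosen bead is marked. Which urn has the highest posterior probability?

Urn I

Prior × likelihood for each hypothesis:
  Urn IV: 0.26 × 0.055 = 0.0143
  Urn I: 0.24 × 0.496 = 0.11904
  Urn V: 0.06 × 0.415 = 0.0249
  Urn III: 0.32 × 0.05 = 0.016
  Urn VI: 0.12 × 0.14 = 0.0168
Total = 0.19104.
Largest term belongs to Urn I, so Urn I is most probable.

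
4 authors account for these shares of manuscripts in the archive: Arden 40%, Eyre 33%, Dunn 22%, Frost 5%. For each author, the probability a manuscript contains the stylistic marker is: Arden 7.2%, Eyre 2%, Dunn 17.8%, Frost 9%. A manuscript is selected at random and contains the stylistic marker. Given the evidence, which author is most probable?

Prior × likelihood for each hypothesis:
  Arden: 0.4 × 0.072 = 0.0288
  Eyre: 0.33 × 0.02 = 0.0066
  Dunn: 0.22 × 0.178 = 0.03916
  Frost: 0.05 × 0.09 = 0.0045
Total = 0.07906.
Largest term belongs to Dunn, so Dunn is most probable.

Dunn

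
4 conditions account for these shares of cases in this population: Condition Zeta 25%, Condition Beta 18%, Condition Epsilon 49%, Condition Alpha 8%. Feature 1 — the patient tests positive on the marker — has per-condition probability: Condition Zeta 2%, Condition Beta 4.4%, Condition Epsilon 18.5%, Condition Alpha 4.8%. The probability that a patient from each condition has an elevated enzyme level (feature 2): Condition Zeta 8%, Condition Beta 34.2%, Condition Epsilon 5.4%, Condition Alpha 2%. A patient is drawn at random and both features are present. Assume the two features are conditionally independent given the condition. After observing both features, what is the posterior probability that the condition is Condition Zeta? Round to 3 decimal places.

Unnormalized posteriors (prior × likelihood):
  Condition Zeta: 0.25 × 0.02 × 0.08 = 0.0004
  Condition Beta: 0.18 × 0.044 × 0.342 = 0.00270864
  Condition Epsilon: 0.49 × 0.185 × 0.054 = 0.0048951
  Condition Alpha: 0.08 × 0.048 × 0.02 = 0.0000768
Sum = 0.00808054.
P(Condition Zeta | evidence) = 0.0004 / 0.00808054 ≈ 0.050.

0.050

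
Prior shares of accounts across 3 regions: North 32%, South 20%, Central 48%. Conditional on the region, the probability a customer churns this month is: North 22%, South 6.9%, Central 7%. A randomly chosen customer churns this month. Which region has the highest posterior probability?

By Bayes' rule, posterior ∝ prior × likelihood:
  North: 0.32 × 0.22 = 0.0704
  South: 0.2 × 0.069 = 0.0138
  Central: 0.48 × 0.07 = 0.0336
Total = 0.1178.
Largest term belongs to North, so North is most probable.

North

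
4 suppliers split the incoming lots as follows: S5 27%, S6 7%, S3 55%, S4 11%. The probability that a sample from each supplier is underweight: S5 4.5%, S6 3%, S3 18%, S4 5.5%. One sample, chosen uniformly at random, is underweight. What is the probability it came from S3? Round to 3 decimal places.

Prior × likelihood for each hypothesis:
  S5: 0.27 × 0.045 = 0.01215
  S6: 0.07 × 0.03 = 0.0021
  S3: 0.55 × 0.18 = 0.099
  S4: 0.11 × 0.055 = 0.00605
Total = 0.1193.
P(S3 | evidence) = 0.099 / 0.1193 ≈ 0.830.

0.830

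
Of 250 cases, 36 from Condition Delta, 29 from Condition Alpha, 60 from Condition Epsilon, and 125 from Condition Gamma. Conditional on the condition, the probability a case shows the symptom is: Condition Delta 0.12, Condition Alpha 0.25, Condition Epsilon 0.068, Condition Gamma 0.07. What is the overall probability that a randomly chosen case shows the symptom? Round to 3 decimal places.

0.098

Compute prior × likelihood for every hypothesis:
  Condition Delta: 0.144 × 0.12 = 0.01728
  Condition Alpha: 0.116 × 0.25 = 0.029
  Condition Epsilon: 0.24 × 0.068 = 0.01632
  Condition Gamma: 0.5 × 0.07 = 0.035
P(symptomatic) = 0.01728 + 0.029 + 0.01632 + 0.035 = 0.0976 → 0.098.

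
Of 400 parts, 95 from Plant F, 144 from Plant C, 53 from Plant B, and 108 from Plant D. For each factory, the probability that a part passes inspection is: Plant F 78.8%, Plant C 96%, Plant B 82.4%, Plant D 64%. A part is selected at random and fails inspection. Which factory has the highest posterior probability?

Taking complements, P(nonconforming | each) = Plant F 0.212, Plant C 0.04, Plant B 0.176, Plant D 0.36.
By Bayes' rule, posterior ∝ prior × likelihood:
  Plant F: 0.2375 × 0.212 = 0.05035
  Plant C: 0.36 × 0.04 = 0.0144
  Plant B: 0.1325 × 0.176 = 0.02332
  Plant D: 0.27 × 0.36 = 0.0972
Normalizing constant = 0.18527.
Largest term belongs to Plant D, so Plant D is most probable.

Plant D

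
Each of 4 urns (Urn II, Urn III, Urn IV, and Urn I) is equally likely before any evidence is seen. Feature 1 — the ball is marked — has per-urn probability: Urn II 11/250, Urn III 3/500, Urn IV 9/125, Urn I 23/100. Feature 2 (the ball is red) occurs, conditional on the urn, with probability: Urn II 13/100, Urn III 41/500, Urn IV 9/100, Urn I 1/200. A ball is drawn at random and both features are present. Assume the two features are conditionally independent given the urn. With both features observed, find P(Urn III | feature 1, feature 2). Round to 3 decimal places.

0.036

Since the prior is uniform, the posterior is proportional to the likelihood:
  Urn II: 0.044 × 0.13 = 0.00572
  Urn III: 0.006 × 0.082 = 0.000492
  Urn IV: 0.072 × 0.09 = 0.00648
  Urn I: 0.23 × 0.005 = 0.00115
Normalizing constant = 0.013842.
P(Urn III | evidence) = 0.000492 / 0.013842 ≈ 0.036.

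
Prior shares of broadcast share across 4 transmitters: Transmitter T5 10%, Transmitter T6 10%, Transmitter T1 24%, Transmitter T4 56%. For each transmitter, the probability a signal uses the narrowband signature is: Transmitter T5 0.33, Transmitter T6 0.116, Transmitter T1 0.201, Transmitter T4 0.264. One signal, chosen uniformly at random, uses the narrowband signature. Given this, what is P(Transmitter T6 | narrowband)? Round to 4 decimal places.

0.0482

By Bayes' rule, posterior ∝ prior × likelihood:
  Transmitter T5: 0.1 × 0.33 = 0.033
  Transmitter T6: 0.1 × 0.116 = 0.0116
  Transmitter T1: 0.24 × 0.201 = 0.04824
  Transmitter T4: 0.56 × 0.264 = 0.14784
Normalizing constant = 0.24068.
P(Transmitter T6 | evidence) = 0.0116 / 0.24068 ≈ 0.0482.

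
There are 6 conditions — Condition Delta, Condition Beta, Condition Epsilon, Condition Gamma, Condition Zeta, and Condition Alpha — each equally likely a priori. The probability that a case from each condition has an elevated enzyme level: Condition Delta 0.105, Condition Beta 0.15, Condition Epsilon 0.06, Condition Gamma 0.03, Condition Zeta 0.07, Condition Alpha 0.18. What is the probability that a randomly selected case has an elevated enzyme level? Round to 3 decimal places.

With a uniform prior (1/6 each), posterior ∝ likelihood:
  Condition Delta: 0.105
  Condition Beta: 0.15
  Condition Epsilon: 0.06
  Condition Gamma: 0.03
  Condition Zeta: 0.07
  Condition Alpha: 0.18
P(elevated) = (1/6) × (0.105 + 0.15 + 0.06 + 0.03 + 0.07 + 0.18) = 0.595/6 ≈ 0.099.

0.099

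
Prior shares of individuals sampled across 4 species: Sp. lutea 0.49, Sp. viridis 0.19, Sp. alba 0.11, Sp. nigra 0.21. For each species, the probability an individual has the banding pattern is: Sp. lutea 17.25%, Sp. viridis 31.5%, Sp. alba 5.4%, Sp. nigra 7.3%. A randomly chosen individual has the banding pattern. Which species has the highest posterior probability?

Unnormalized posteriors (prior × likelihood):
  Sp. lutea: 0.49 × 0.1725 = 0.084525
  Sp. viridis: 0.19 × 0.315 = 0.05985
  Sp. alba: 0.11 × 0.054 = 0.00594
  Sp. nigra: 0.21 × 0.073 = 0.01533
Sum = 0.165645.
Largest term belongs to Sp. lutea, so Sp. lutea is most probable.

Sp. lutea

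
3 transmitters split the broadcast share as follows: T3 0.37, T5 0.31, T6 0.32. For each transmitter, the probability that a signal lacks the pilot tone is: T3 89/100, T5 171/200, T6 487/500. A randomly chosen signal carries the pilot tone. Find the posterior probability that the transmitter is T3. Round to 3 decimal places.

0.433

Taking complements, P(pilot | each) = T3 0.11, T5 0.145, T6 0.026.
By Bayes' rule, posterior ∝ prior × likelihood:
  T3: 0.37 × 0.11 = 0.0407
  T5: 0.31 × 0.145 = 0.04495
  T6: 0.32 × 0.026 = 0.00832
Sum = 0.09397.
P(T3 | evidence) = 0.0407 / 0.09397 ≈ 0.433.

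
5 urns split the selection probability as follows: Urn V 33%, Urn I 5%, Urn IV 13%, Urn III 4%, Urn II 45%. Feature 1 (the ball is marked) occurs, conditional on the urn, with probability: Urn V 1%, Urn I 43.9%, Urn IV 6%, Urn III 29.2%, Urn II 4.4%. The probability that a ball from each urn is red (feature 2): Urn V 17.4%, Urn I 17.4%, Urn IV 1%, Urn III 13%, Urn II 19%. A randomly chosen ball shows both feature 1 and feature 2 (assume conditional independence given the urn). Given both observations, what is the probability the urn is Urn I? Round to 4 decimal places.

0.3916

Unnormalized posteriors (prior × likelihood):
  Urn V: 0.33 × 0.01 × 0.174 = 0.0005742
  Urn I: 0.05 × 0.439 × 0.174 = 0.0038193
  Urn IV: 0.13 × 0.06 × 0.01 = 0.000078
  Urn III: 0.04 × 0.292 × 0.13 = 0.0015184
  Urn II: 0.45 × 0.044 × 0.19 = 0.003762
Sum = 0.0097519.
P(Urn I | evidence) = 0.0038193 / 0.0097519 ≈ 0.3916.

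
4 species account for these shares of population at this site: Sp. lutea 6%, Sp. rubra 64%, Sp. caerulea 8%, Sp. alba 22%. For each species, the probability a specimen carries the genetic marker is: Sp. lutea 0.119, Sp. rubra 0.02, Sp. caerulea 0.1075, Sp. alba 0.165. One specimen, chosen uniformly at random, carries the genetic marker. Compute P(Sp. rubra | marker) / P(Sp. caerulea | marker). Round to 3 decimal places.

Compute prior × likelihood for every hypothesis:
  Sp. lutea: 0.06 × 0.119 = 0.00714
  Sp. rubra: 0.64 × 0.02 = 0.0128
  Sp. caerulea: 0.08 × 0.1075 = 0.0086
  Sp. alba: 0.22 × 0.165 = 0.0363
Total = 0.06484.
The ratio is 0.0128 / 0.0086 (the normalizer cancels) = 1.488.

1.488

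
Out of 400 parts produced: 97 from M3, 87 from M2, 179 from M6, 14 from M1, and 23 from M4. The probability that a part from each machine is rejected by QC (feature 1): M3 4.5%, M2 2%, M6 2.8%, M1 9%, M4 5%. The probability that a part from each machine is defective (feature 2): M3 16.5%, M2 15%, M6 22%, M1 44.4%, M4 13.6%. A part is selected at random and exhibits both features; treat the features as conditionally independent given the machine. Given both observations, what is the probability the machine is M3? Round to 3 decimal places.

Compute prior × likelihood for every hypothesis:
  M3: 0.2425 × 0.045 × 0.165 = 0.0018005625
  M2: 0.2175 × 0.02 × 0.15 = 0.0006525
  M6: 0.4475 × 0.028 × 0.22 = 0.0027566
  M1: 0.035 × 0.09 × 0.444 = 0.0013986
  M4: 0.0575 × 0.05 × 0.136 = 0.000391
Normalizing constant = 0.0069992625.
P(M3 | evidence) = 0.0018005625 / 0.0069992625 ≈ 0.257.

0.257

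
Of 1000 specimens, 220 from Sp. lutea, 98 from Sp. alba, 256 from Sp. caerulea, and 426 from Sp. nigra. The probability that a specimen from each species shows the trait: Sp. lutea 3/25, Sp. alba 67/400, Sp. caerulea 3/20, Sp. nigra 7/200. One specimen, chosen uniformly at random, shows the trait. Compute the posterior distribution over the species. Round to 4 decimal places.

Sp. lutea 0.2746, Sp. alba 0.1708, Sp. caerulea 0.3995, Sp. nigra 0.1551

Unnormalized posteriors (prior × likelihood):
  Sp. lutea: 0.22 × 0.12 = 0.0264
  Sp. alba: 0.098 × 0.1675 = 0.016415
  Sp. caerulea: 0.256 × 0.15 = 0.0384
  Sp. nigra: 0.426 × 0.035 = 0.01491
Total = 0.096125.
P(Sp. lutea | trait) = 0.0264/0.096125 ≈ 0.2746
P(Sp. alba | trait) = 0.016415/0.096125 ≈ 0.1708
P(Sp. caerulea | trait) = 0.0384/0.096125 ≈ 0.3995
P(Sp. nigra | trait) = 0.01491/0.096125 ≈ 0.1551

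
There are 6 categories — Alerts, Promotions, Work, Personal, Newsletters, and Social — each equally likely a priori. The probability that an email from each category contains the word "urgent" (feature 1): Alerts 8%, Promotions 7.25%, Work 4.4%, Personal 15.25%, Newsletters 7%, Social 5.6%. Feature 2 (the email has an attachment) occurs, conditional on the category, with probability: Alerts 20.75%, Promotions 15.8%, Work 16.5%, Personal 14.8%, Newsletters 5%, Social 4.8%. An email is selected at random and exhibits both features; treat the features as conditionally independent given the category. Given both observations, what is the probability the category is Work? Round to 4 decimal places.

0.1133

With a uniform prior (1/6 each), posterior ∝ likelihood:
  Alerts: 0.08 × 0.2075 = 0.0166
  Promotions: 0.0725 × 0.158 = 0.011455
  Work: 0.044 × 0.165 = 0.00726
  Personal: 0.1525 × 0.148 = 0.02257
  Newsletters: 0.07 × 0.05 = 0.0035
  Social: 0.056 × 0.048 = 0.002688
Total = 0.064073.
P(Work | evidence) = 0.00726 / 0.064073 ≈ 0.1133.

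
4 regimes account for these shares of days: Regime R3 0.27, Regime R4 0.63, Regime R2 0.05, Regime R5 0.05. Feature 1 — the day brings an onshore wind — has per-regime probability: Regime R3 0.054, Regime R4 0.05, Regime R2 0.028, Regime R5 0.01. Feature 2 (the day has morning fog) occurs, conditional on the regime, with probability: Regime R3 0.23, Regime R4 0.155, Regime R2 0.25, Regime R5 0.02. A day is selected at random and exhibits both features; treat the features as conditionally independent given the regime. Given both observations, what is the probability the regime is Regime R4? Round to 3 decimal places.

Compute prior × likelihood for every hypothesis:
  Regime R3: 0.27 × 0.054 × 0.23 = 0.0033534
  Regime R4: 0.63 × 0.05 × 0.155 = 0.0048825
  Regime R2: 0.05 × 0.028 × 0.25 = 0.00035
  Regime R5: 0.05 × 0.01 × 0.02 = 0.00001
Total = 0.0085959.
P(Regime R4 | evidence) = 0.0048825 / 0.0085959 ≈ 0.568.

0.568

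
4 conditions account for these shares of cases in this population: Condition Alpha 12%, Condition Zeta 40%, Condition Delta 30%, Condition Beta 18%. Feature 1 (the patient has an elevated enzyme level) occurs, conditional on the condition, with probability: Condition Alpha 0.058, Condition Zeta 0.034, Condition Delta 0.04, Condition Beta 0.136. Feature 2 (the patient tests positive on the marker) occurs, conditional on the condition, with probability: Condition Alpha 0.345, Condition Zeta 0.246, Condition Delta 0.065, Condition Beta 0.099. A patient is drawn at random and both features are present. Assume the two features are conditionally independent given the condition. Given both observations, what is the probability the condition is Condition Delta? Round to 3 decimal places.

0.087

Unnormalized posteriors (prior × likelihood):
  Condition Alpha: 0.12 × 0.058 × 0.345 = 0.0024012
  Condition Zeta: 0.4 × 0.034 × 0.246 = 0.0033456
  Condition Delta: 0.3 × 0.04 × 0.065 = 0.00078
  Condition Beta: 0.18 × 0.136 × 0.099 = 0.00242352
Normalizing constant = 0.00895032.
P(Condition Delta | evidence) = 0.00078 / 0.00895032 ≈ 0.087.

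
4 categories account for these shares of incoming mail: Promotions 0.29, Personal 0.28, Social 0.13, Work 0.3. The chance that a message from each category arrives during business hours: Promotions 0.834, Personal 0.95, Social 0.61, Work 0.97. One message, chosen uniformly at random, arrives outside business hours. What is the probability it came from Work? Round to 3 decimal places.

Taking complements, P(off-hours | each) = Promotions 0.166, Personal 0.05, Social 0.39, Work 0.03.
Unnormalized posteriors (prior × likelihood):
  Promotions: 0.29 × 0.166 = 0.04814
  Personal: 0.28 × 0.05 = 0.014
  Social: 0.13 × 0.39 = 0.0507
  Work: 0.3 × 0.03 = 0.009
Total = 0.12184.
P(Work | evidence) = 0.009 / 0.12184 ≈ 0.074.

0.074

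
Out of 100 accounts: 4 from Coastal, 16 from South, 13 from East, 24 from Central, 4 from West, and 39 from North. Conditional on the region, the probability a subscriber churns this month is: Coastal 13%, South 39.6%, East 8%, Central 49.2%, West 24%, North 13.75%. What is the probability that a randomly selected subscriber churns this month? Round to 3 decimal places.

0.260

Prior × likelihood for each hypothesis:
  Coastal: 0.04 × 0.13 = 0.0052
  South: 0.16 × 0.396 = 0.06336
  East: 0.13 × 0.08 = 0.0104
  Central: 0.24 × 0.492 = 0.11808
  West: 0.04 × 0.24 = 0.0096
  North: 0.39 × 0.1375 = 0.053625
P(churn) = 0.0052 + 0.06336 + 0.0104 + 0.11808 + 0.0096 + 0.053625 = 0.260265 → 0.260.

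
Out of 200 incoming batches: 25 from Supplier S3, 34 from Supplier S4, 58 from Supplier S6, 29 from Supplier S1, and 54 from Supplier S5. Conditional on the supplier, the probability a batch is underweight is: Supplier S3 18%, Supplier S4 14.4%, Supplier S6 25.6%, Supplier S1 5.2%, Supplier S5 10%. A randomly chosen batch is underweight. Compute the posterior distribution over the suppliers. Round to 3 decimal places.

Compute prior × likelihood for every hypothesis:
  Supplier S3: 0.125 × 0.18 = 0.0225
  Supplier S4: 0.17 × 0.144 = 0.02448
  Supplier S6: 0.29 × 0.256 = 0.07424
  Supplier S1: 0.145 × 0.052 = 0.00754
  Supplier S5: 0.27 × 0.1 = 0.027
Normalizing constant = 0.15576.
P(Supplier S3 | underweight) = 0.0225/0.15576 ≈ 0.144
P(Supplier S4 | underweight) = 0.02448/0.15576 ≈ 0.157
P(Supplier S6 | underweight) = 0.07424/0.15576 ≈ 0.477
P(Supplier S1 | underweight) = 0.00754/0.15576 ≈ 0.048
P(Supplier S5 | underweight) = 0.027/0.15576 ≈ 0.173

Supplier S3 0.144, Supplier S4 0.157, Supplier S6 0.477, Supplier S1 0.048, Supplier S5 0.173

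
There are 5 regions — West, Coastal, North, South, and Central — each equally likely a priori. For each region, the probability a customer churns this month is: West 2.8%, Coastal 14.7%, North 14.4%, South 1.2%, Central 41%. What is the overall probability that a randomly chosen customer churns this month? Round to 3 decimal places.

With a uniform prior (1/5 each), posterior ∝ likelihood:
  West: 0.028
  Coastal: 0.147
  North: 0.144
  South: 0.012
  Central: 0.41
P(churn) = (1/5) × (0.028 + 0.147 + 0.144 + 0.012 + 0.41) = 0.741/5 ≈ 0.148.

0.148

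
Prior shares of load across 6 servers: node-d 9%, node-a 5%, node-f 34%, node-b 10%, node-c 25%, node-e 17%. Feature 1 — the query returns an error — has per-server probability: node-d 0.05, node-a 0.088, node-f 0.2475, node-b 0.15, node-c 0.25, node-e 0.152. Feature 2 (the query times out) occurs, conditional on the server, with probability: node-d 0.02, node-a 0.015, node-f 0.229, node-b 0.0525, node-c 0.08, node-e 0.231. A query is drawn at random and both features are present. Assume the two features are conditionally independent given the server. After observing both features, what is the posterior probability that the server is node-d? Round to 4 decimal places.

Prior × likelihood for each hypothesis:
  node-d: 0.09 × 0.05 × 0.02 = 0.00009
  node-a: 0.05 × 0.088 × 0.015 = 0.000066
  node-f: 0.34 × 0.2475 × 0.229 = 0.01927035
  node-b: 0.1 × 0.15 × 0.0525 = 0.0007875
  node-c: 0.25 × 0.25 × 0.08 = 0.005
  node-e: 0.17 × 0.152 × 0.231 = 0.00596904
Total = 0.03118289.
P(node-d | evidence) = 0.00009 / 0.03118289 ≈ 0.0029.

0.0029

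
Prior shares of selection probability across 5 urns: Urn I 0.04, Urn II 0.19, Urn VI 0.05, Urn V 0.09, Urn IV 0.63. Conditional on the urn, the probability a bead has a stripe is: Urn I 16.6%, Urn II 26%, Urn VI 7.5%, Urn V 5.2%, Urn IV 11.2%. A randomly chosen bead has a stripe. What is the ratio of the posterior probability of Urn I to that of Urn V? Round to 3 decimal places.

Prior × likelihood for each hypothesis:
  Urn I: 0.04 × 0.166 = 0.00664
  Urn II: 0.19 × 0.26 = 0.0494
  Urn VI: 0.05 × 0.075 = 0.00375
  Urn V: 0.09 × 0.052 = 0.00468
  Urn IV: 0.63 × 0.112 = 0.07056
Total = 0.13503.
The ratio is 0.00664 / 0.00468 (the normalizer cancels) = 1.419.

1.419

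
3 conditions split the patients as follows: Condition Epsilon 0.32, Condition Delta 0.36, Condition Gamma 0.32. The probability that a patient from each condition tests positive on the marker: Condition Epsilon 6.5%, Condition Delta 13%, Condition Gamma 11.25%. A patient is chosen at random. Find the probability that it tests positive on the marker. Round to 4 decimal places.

Unnormalized posteriors (prior × likelihood):
  Condition Epsilon: 0.32 × 0.065 = 0.0208
  Condition Delta: 0.36 × 0.13 = 0.0468
  Condition Gamma: 0.32 × 0.1125 = 0.036
P(marker-positive) = 0.0208 + 0.0468 + 0.036 = 0.1036 → 0.1036.

0.1036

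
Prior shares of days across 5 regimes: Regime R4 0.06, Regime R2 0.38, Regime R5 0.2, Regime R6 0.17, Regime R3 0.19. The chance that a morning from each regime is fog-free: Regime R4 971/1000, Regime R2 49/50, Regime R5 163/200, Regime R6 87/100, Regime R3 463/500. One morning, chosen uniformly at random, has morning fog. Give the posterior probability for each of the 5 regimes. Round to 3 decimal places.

Taking complements, P(fog | each) = Regime R4 0.029, Regime R2 0.02, Regime R5 0.185, Regime R6 0.13, Regime R3 0.074.
By Bayes' rule, posterior ∝ prior × likelihood:
  Regime R4: 0.06 × 0.029 = 0.00174
  Regime R2: 0.38 × 0.02 = 0.0076
  Regime R5: 0.2 × 0.185 = 0.037
  Regime R6: 0.17 × 0.13 = 0.0221
  Regime R3: 0.19 × 0.074 = 0.01406
Total = 0.0825.
P(Regime R4 | fog) = 0.00174/0.0825 ≈ 0.021
P(Regime R2 | fog) = 0.0076/0.0825 ≈ 0.092
P(Regime R5 | fog) = 0.037/0.0825 ≈ 0.448
P(Regime R6 | fog) = 0.0221/0.0825 ≈ 0.268
P(Regime R3 | fog) = 0.01406/0.0825 ≈ 0.170
(Check: 0.021+0.092+0.448+0.268+0.170 = 0.999.)

Regime R4 0.021, Regime R2 0.092, Regime R5 0.448, Regime R6 0.268, Regime R3 0.170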